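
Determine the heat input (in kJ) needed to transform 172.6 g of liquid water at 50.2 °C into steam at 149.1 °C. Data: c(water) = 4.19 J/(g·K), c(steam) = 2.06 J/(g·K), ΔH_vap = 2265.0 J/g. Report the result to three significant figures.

q1 (heat water 50.2→100.0 °C): 172.6 × 4.19 × 49.8 = 36015 J
q2 (vaporize at 100 °C): 172.6 × 2265.0 = 390939 J
q3 (heat steam 100.0→149.1 °C): 172.6 × 2.06 × 49.1 = 17458 J
Total: 36015 + 390939 + 17458 = 444412 J = 444 kJ

q = 444 kJ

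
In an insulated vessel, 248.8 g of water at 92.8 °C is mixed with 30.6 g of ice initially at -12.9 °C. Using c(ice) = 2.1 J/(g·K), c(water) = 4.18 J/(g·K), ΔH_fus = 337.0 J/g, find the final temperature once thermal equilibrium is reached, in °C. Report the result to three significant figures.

Heat to bring ice to 0 °C and melt it: q₁ = 30.6×2.1×12.9 + 30.6×337.0 = 11141 J
Heat the water can supply cooling to 0 °C: 248.8×4.18×92.8 = 96510.5 J > q₁, so all ice melts.
Energy balance: 248.8×4.18×(92.8 − T) = 11141 + 30.6×4.18×(T − 0)
1039.984(92.8 − T) = 11141 + 127.908 T
96510.5 − 11141 = 1167.892 T
T = 85369.5 / 1167.892 = 73.10 °C

T_f = 73.1 °C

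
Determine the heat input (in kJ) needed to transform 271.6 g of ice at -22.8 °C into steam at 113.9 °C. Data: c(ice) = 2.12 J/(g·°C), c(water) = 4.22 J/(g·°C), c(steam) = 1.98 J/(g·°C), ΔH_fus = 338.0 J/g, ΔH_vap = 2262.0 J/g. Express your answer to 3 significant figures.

q1 (heat ice -22.8→0.0 °C): 271.6 × 2.12 × 22.8 = 13128 J
q2 (melt at 0 °C): 271.6 × 338.0 = 91801 J
q3 (heat water 0.0→100.0 °C): 271.6 × 4.22 × 100.0 = 114615 J
q4 (vaporize at 100 °C): 271.6 × 2262.0 = 614359 J
q5 (heat steam 100.0→113.9 °C): 271.6 × 1.98 × 13.9 = 7475 J
Total: 13128 + 91801 + 114615 + 614359 + 7475 = 841378 J = 841 kJ

q = 841 kJ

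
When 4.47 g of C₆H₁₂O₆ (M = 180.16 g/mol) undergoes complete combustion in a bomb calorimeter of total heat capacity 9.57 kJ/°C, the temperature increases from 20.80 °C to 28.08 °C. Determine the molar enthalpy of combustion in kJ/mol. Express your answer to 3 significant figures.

ΔT = 28.08 − 20.80 = 7.28 °C
q_cal = C_cal × ΔT = 9.57 × 7.28 = 69.6696 kJ
n = 4.47 / 180.16 = 0.02481 mol
q_rxn = −q_cal = -69.6696 kJ
ΔH = -69.6696 / 0.02481 = -2808 kJ/mol

ΔH = -2810 kJ/mol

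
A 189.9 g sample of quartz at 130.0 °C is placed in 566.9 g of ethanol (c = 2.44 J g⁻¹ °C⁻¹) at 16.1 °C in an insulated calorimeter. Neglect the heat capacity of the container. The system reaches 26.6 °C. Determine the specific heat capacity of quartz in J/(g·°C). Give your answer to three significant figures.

c = 0.740 J/(g·°C)

q_gained = (566.9 × 2.44) × (26.6 − 16.1) = 14524 J
q_lost = 189.9 × c × (130.0 − 26.6) = 19635.66 c
Set equal: c = 14524 / 19635.66 = 0.740 J/(g·°C)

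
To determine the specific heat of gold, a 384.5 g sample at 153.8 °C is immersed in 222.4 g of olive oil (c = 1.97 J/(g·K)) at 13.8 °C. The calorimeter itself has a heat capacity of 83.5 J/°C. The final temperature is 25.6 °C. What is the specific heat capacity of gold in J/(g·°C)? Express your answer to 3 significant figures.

q_gained = (222.4 × 1.97 + 83.5) × (25.6 − 13.8) = 6155 J
q_lost = 384.5 × c × (153.8 − 25.6) = 49292.9 c
Set equal: c = 6155 / 49292.9 = 0.125 J/(g·°C)

c = 0.125 J/(g·°C)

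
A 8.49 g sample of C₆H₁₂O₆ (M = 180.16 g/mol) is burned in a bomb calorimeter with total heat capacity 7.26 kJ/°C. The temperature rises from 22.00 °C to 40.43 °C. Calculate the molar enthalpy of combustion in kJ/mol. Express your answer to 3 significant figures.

ΔH = -2840 kJ/mol

ΔT = 40.43 − 22.00 = 18.43 °C
q_cal = C_cal × ΔT = 7.26 × 18.43 = 133.8018 kJ
n = 8.49 / 180.16 = 0.04712 mol
q_rxn = −q_cal = -133.8018 kJ
ΔH = -133.8018 / 0.04712 = -2840 kJ/mol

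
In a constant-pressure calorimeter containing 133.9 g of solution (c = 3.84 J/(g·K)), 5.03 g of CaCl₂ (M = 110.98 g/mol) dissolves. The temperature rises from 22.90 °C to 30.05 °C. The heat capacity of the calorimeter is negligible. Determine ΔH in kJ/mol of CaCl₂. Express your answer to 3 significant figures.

|ΔT| = |30.05 − 22.90| = 7.15 °C
|q_surr| = (133.9 × 3.84) × 7.15 = 514.176 × 7.15 = 3676 J
n(CaCl₂) = 5.03 / 110.98 = 0.04532 mol
Temperature rose, so q_rxn = −|q_surr| = -3.676 kJ
ΔH = q_rxn / n = -81.11 kJ/mol

ΔH = -81.1 kJ/mol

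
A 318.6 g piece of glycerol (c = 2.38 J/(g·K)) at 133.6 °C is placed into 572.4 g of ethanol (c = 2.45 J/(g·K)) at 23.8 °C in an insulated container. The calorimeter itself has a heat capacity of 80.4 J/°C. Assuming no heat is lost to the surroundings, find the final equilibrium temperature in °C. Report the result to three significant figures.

Heat lost by glycerol = heat gained by ethanol + calorimeter.
(318.6)(2.38)(133.6 − T) = [(572.4)(2.45) + 80.4](T − 23.8)
758.268 (133.6 − T) = 1482.78 (T − 23.8)
101305 − 758.268 T = 1482.78 T − 35290.2
136595.2 = 2241.048 T
T = 60.95 °C

T_f = 61.0 °C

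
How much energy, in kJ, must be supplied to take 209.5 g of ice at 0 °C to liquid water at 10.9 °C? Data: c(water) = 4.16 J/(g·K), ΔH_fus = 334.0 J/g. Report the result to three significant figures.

q1 (melt at 0 °C): 209.5 × 334.0 = 69973 J
q2 (heat water 0.0→10.9 °C): 209.5 × 4.16 × 10.9 = 9500 J
Total: 69973 + 9500 = 79473 J = 79.5 kJ

q = 79.5 kJ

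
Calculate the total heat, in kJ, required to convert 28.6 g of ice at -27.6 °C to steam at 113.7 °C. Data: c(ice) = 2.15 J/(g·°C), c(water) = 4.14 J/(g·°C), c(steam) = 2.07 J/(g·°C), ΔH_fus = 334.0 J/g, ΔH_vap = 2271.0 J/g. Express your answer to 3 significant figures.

q1 (heat ice -27.6→0.0 °C): 28.6 × 2.15 × 27.6 = 1697 J
q2 (melt at 0 °C): 28.6 × 334.0 = 9552 J
q3 (heat water 0.0→100.0 °C): 28.6 × 4.14 × 100.0 = 11840 J
q4 (vaporize at 100 °C): 28.6 × 2271.0 = 64951 J
q5 (heat steam 100.0→113.7 °C): 28.6 × 2.07 × 13.7 = 811 J
Total: 1697 + 9552 + 11840 + 64951 + 811 = 88851 J = 88.9 kJ

q = 88.9 kJ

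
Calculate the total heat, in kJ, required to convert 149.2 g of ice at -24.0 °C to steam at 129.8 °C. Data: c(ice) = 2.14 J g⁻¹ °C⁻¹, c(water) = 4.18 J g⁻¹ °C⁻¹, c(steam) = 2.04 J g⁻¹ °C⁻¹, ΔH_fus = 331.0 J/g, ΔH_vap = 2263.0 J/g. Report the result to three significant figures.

q = 466 kJ

q1 (heat ice -24.0→0.0 °C): 149.2 × 2.14 × 24.0 = 7663 J
q2 (melt at 0 °C): 149.2 × 331.0 = 49385 J
q3 (heat water 0.0→100.0 °C): 149.2 × 4.18 × 100.0 = 62366 J
q4 (vaporize at 100 °C): 149.2 × 2263.0 = 337640 J
q5 (heat steam 100.0→129.8 °C): 149.2 × 2.04 × 29.8 = 9070 J
Total: 7663 + 49385 + 62366 + 337640 + 9070 = 466124 J = 466 kJ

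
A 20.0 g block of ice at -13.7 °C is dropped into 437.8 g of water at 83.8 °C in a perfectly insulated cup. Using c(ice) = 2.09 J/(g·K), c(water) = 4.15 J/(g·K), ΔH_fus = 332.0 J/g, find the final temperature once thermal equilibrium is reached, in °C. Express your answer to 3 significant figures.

Heat to bring ice to 0 °C and melt it: q₁ = 20.0×2.09×13.7 + 20.0×332.0 = 7212.7 J
Heat the water can supply cooling to 0 °C: 437.8×4.15×83.8 = 152254 J > q₁, so all ice melts.
Energy balance: 437.8×4.15×(83.8 − T) = 7212.7 + 20.0×4.15×(T − 0)
1816.87(83.8 − T) = 7212.7 + 83 T
152254 − 7212.7 = 1899.87 T
T = 145041.3 / 1899.87 = 76.34 °C

T_f = 76.3 °C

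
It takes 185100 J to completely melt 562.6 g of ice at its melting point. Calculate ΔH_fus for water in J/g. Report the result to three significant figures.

ΔH_fus = q / m = 185100 / 562.6 = 329 J/g

ΔH_fus = 329 J/g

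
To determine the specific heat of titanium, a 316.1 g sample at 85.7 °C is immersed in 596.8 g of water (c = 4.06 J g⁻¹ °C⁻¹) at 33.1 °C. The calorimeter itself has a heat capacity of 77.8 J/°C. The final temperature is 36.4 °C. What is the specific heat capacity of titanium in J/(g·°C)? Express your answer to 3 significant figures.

c = 0.530 J/(g·°C)

q_gained = (596.8 × 4.06 + 77.8) × (36.4 − 33.1) = 8253 J
q_lost = 316.1 × c × (85.7 − 36.4) = 15583.73 c
Set equal: c = 8253 / 15583.73 = 0.530 J/(g·°C)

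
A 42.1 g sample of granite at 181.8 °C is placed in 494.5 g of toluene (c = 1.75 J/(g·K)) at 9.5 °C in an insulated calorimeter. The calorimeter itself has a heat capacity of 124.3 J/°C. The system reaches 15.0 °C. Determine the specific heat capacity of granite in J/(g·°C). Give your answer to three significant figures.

q_gained = (494.5 × 1.75 + 124.3) × (15.0 − 9.5) = 5443 J
q_lost = 42.1 × c × (181.8 − 15.0) = 7022.28 c
Set equal: c = 5443 / 7022.28 = 0.775 J/(g·°C)

c = 0.775 J/(g·°C)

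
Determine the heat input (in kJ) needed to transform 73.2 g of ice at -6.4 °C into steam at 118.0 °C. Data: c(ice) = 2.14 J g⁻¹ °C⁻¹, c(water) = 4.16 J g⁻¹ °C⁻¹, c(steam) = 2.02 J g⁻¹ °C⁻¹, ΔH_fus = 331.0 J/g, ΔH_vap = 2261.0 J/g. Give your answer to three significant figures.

q1 (heat ice -6.4→0.0 °C): 73.2 × 2.14 × 6.4 = 1003 J
q2 (melt at 0 °C): 73.2 × 331.0 = 24229 J
q3 (heat water 0.0→100.0 °C): 73.2 × 4.16 × 100.0 = 30451 J
q4 (vaporize at 100 °C): 73.2 × 2261.0 = 165505 J
q5 (heat steam 100.0→118.0 °C): 73.2 × 2.02 × 18.0 = 2662 J
Total: 1003 + 24229 + 30451 + 165505 + 2662 = 223850 J = 224 kJ

q = 224 kJ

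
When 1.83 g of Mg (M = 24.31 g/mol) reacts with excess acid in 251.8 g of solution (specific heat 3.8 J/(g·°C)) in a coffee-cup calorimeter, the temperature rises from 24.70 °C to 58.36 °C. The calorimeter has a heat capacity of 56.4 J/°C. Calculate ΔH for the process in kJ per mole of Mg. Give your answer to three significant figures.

|ΔT| = |58.36 − 24.70| = 33.66 °C
|q_surr| = (251.8 × 3.8 + 56.4) × 33.66 = 1013.24 × 33.66 = 34110 J
n(Mg) = 1.83 / 24.31 = 0.07528 mol
Temperature rose, so q_rxn = −|q_surr| = -34.11 kJ
ΔH = q_rxn / n = -453.1 kJ/mol

ΔH = -453 kJ/mol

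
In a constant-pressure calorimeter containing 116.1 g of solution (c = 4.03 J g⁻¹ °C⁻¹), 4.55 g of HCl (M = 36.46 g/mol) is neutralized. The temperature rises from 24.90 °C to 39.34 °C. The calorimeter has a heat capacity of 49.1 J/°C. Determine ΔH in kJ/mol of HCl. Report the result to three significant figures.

ΔH = -59.8 kJ/mol

|ΔT| = |39.34 − 24.90| = 14.44 °C
|q_surr| = (116.1 × 4.03 + 49.1) × 14.44 = 516.983 × 14.44 = 7465 J
n(HCl) = 4.55 / 36.46 = 0.1248 mol
Temperature rose, so q_rxn = −|q_surr| = -7.465 kJ
ΔH = q_rxn / n = -59.82 kJ/mol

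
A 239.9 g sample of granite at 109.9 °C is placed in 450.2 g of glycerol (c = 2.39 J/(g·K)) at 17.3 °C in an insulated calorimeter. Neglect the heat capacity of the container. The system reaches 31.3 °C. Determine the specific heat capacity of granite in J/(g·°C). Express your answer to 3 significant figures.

q_gained = (450.2 × 2.39) × (31.3 − 17.3) = 15060 J
q_lost = 239.9 × c × (109.9 − 31.3) = 18856.14 c
Set equal: c = 15060 / 18856.14 = 0.799 J/(g·°C)

c = 0.799 J/(g·°C)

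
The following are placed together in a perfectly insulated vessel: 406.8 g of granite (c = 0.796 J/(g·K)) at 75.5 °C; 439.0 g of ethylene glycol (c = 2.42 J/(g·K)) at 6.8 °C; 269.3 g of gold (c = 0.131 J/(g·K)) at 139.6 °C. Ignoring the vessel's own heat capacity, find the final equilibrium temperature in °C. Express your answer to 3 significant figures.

Σ mᵢcᵢ(T − Tᵢ) = 0  ⇒  T = Σ mᵢcᵢTᵢ / Σ mᵢcᵢ
Σ mᵢcᵢ = 406.8×0.796 + 439.0×2.42 + 269.3×0.131 = 1421.4711
Σ mᵢcᵢTᵢ = 323.8128×75.5 + 1062.38×6.8 + 35.2783×139.6 = 36597
T = 36597 / 1421.4711 = 25.746 °C

T_f = 25.7 °C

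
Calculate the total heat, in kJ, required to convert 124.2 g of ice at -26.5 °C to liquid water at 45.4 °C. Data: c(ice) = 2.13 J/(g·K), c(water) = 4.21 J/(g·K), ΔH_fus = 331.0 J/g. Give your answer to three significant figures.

q = 71.9 kJ

q1 (heat ice -26.5→0.0 °C): 124.2 × 2.13 × 26.5 = 7010 J
q2 (melt at 0 °C): 124.2 × 331.0 = 41110 J
q3 (heat water 0.0→45.4 °C): 124.2 × 4.21 × 45.4 = 23739 J
Total: 7010 + 41110 + 23739 = 71859 J = 71.9 kJ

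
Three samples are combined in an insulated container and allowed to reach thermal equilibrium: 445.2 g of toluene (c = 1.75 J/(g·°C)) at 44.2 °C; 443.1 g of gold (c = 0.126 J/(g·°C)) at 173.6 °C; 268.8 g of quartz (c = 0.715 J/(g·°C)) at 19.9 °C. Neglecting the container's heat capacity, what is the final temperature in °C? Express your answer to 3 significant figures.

T_f = 46.7 °C

Σ mᵢcᵢ(T − Tᵢ) = 0  ⇒  T = Σ mᵢcᵢTᵢ / Σ mᵢcᵢ
Σ mᵢcᵢ = 445.2×1.75 + 443.1×0.126 + 268.8×0.715 = 1027.1226
Σ mᵢcᵢTᵢ = 779.1×44.2 + 55.8306×173.6 + 192.192×19.9 = 47953
T = 47953 / 1027.1226 = 46.69 °C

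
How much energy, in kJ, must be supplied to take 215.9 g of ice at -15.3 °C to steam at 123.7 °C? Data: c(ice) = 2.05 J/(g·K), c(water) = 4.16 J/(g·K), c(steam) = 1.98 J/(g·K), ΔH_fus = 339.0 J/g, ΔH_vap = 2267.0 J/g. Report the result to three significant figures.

q1 (heat ice -15.3→0.0 °C): 215.9 × 2.05 × 15.3 = 6772 J
q2 (melt at 0 °C): 215.9 × 339.0 = 73190 J
q3 (heat water 0.0→100.0 °C): 215.9 × 4.16 × 100.0 = 89814 J
q4 (vaporize at 100 °C): 215.9 × 2267.0 = 489445 J
q5 (heat steam 100.0→123.7 °C): 215.9 × 1.98 × 23.7 = 10131 J
Total: 6772 + 73190 + 89814 + 489445 + 10131 = 669352 J = 669 kJ

q = 669 kJ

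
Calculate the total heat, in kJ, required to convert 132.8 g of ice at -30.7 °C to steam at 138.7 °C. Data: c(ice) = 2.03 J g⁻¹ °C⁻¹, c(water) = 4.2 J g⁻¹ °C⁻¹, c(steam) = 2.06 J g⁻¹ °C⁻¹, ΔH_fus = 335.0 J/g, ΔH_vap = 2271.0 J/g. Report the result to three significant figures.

q = 421 kJ

q1 (heat ice -30.7→0.0 °C): 132.8 × 2.03 × 30.7 = 8276 J
q2 (melt at 0 °C): 132.8 × 335.0 = 44488 J
q3 (heat water 0.0→100.0 °C): 132.8 × 4.2 × 100.0 = 55776 J
q4 (vaporize at 100 °C): 132.8 × 2271.0 = 301589 J
q5 (heat steam 100.0→138.7 °C): 132.8 × 2.06 × 38.7 = 10587 J
Total: 8276 + 44488 + 55776 + 301589 + 10587 = 420716 J = 421 kJ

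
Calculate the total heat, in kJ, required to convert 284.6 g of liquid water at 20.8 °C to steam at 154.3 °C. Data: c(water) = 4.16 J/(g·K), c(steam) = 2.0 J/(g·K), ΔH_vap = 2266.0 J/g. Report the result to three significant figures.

q1 (heat water 20.8→100.0 °C): 284.6 × 4.16 × 79.2 = 93768 J
q2 (vaporize at 100 °C): 284.6 × 2266.0 = 644904 J
q3 (heat steam 100.0→154.3 °C): 284.6 × 2.0 × 54.3 = 30908 J
Total: 93768 + 644904 + 30908 = 769580 J = 770 kJ

q = 770 kJ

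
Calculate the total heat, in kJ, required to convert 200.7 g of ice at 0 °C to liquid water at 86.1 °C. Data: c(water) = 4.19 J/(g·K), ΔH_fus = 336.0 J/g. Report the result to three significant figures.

q = 140 kJ

q1 (melt at 0 °C): 200.7 × 336.0 = 67435 J
q2 (heat water 0.0→86.1 °C): 200.7 × 4.19 × 86.1 = 72404 J
Total: 67435 + 72404 = 139839 J = 140 kJ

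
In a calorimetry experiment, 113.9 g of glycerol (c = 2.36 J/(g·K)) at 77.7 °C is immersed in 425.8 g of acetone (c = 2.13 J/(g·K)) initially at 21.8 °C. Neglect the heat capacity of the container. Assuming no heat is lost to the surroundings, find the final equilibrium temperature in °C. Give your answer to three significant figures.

Heat lost by glycerol = heat gained by acetone.
(113.9)(2.36)(77.7 − T) = (425.8)(2.13)(T − 21.8)
268.804 (77.7 − T) = 906.954 (T − 21.8)
20886 − 268.804 T = 906.954 T − 19772
40658 = 1175.758 T
T = 34.58 °C

T_f = 34.6 °C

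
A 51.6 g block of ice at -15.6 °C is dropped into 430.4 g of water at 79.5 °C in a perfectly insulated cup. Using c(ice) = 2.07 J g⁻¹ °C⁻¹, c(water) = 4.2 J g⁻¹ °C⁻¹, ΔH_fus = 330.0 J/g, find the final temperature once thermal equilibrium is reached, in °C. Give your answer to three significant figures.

T_f = 61.8 °C

Heat to bring ice to 0 °C and melt it: q₁ = 51.6×2.07×15.6 + 51.6×330.0 = 18694 J
Heat the water can supply cooling to 0 °C: 430.4×4.2×79.5 = 143711 J > q₁, so all ice melts.
Energy balance: 430.4×4.2×(79.5 − T) = 18694 + 51.6×4.2×(T − 0)
1807.68(79.5 − T) = 18694 + 216.72 T
143711 − 18694 = 2024.40 T
T = 125017 / 2024.40 = 61.76 °C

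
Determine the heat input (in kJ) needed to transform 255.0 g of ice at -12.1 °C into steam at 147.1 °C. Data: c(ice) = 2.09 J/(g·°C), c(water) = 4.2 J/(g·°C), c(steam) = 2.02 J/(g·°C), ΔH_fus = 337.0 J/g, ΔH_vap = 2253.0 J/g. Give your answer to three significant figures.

q = 798 kJ

q1 (heat ice -12.1→0.0 °C): 255.0 × 2.09 × 12.1 = 6449 J
q2 (melt at 0 °C): 255.0 × 337.0 = 85935 J
q3 (heat water 0.0→100.0 °C): 255.0 × 4.2 × 100.0 = 107100 J
q4 (vaporize at 100 °C): 255.0 × 2253.0 = 574515 J
q5 (heat steam 100.0→147.1 °C): 255.0 × 2.02 × 47.1 = 24261 J
Total: 6449 + 85935 + 107100 + 574515 + 24261 = 798260 J = 798 kJ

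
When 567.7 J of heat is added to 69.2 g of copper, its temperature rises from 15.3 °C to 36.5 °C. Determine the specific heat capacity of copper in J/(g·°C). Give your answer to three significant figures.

c = 0.387 J/(g·°C)

c = q / (m ΔT) = 567.7 / (69.2 × 21.2)
c = 567.7 / 1467.04 = 0.387 J/(g·°C)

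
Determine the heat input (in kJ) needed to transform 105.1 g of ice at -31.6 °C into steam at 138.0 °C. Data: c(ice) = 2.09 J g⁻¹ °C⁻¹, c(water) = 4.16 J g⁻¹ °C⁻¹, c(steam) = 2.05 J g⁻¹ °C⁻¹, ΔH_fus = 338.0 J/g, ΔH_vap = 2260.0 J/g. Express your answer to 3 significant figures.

q1 (heat ice -31.6→0.0 °C): 105.1 × 2.09 × 31.6 = 6941 J
q2 (melt at 0 °C): 105.1 × 338.0 = 35524 J
q3 (heat water 0.0→100.0 °C): 105.1 × 4.16 × 100.0 = 43722 J
q4 (vaporize at 100 °C): 105.1 × 2260.0 = 237526 J
q5 (heat steam 100.0→138.0 °C): 105.1 × 2.05 × 38.0 = 8187 J
Total: 6941 + 35524 + 43722 + 237526 + 8187 = 331900 J = 332 kJ

q = 332 kJ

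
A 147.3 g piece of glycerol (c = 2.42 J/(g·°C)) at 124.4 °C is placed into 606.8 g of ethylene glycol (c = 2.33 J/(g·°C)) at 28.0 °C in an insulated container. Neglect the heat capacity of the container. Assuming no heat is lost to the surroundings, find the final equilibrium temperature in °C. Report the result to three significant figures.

Heat lost by glycerol = heat gained by ethylene glycol.
(147.3)(2.42)(124.4 − T) = (606.8)(2.33)(T − 28.0)
356.466 (124.4 − T) = 1413.844 (T − 28.0)
44344 − 356.466 T = 1413.844 T − 39588
83932 = 1770.310 T
T = 47.41 °C

T_f = 47.4 °C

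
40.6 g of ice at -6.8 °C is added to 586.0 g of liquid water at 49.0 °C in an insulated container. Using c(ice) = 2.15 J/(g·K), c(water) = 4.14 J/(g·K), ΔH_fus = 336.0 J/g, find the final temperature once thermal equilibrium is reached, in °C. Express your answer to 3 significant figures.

Heat to bring ice to 0 °C and melt it: q₁ = 40.6×2.15×6.8 + 40.6×336.0 = 14235 J
Heat the water can supply cooling to 0 °C: 586.0×4.14×49.0 = 118876 J > q₁, so all ice melts.
Energy balance: 586.0×4.14×(49.0 − T) = 14235 + 40.6×4.14×(T − 0)
2426.04(49.0 − T) = 14235 + 168.084 T
118876 − 14235 = 2594.124 T
T = 104641 / 2594.124 = 40.34 °C

T_f = 40.3 °C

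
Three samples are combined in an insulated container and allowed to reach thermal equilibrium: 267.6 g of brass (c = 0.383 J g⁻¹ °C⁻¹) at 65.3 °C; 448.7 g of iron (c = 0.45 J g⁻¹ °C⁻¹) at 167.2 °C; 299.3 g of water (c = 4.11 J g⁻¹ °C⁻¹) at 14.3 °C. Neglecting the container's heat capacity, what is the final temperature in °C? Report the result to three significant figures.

Σ mᵢcᵢ(T − Tᵢ) = 0  ⇒  T = Σ mᵢcᵢTᵢ / Σ mᵢcᵢ
Σ mᵢcᵢ = 267.6×0.383 + 448.7×0.45 + 299.3×4.11 = 1534.5288
Σ mᵢcᵢTᵢ = 102.4908×65.3 + 201.915×167.2 + 1230.123×14.3 = 58044
T = 58044 / 1534.5288 = 37.83 °C

T_f = 37.8 °C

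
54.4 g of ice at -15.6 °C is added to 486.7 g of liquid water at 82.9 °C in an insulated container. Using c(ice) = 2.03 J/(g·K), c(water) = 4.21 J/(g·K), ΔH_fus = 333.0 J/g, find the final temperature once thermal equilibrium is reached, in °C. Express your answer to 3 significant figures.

T_f = 65.9 °C

Heat to bring ice to 0 °C and melt it: q₁ = 54.4×2.03×15.6 + 54.4×333.0 = 19838 J
Heat the water can supply cooling to 0 °C: 486.7×4.21×82.9 = 169863 J > q₁, so all ice melts.
Energy balance: 486.7×4.21×(82.9 − T) = 19838 + 54.4×4.21×(T − 0)
2049.007(82.9 − T) = 19838 + 229.024 T
169863 − 19838 = 2278.031 T
T = 150025 / 2278.031 = 65.86 °C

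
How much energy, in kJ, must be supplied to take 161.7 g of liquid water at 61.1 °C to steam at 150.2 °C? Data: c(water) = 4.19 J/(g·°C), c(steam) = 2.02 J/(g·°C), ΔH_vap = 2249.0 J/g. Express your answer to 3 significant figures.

q = 406 kJ

q1 (heat water 61.1→100.0 °C): 161.7 × 4.19 × 38.9 = 26356 J
q2 (vaporize at 100 °C): 161.7 × 2249.0 = 363663 J
q3 (heat steam 100.0→150.2 °C): 161.7 × 2.02 × 50.2 = 16397 J
Total: 26356 + 363663 + 16397 = 406416 J = 406 kJ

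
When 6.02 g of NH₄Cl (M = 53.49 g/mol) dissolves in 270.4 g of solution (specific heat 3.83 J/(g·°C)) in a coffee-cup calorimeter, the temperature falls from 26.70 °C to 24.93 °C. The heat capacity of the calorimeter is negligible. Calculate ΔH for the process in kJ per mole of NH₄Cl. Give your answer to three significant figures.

|ΔT| = |24.93 − 26.70| = 1.77 °C
|q_surr| = (270.4 × 3.83) × 1.77 = 1035.632 × 1.77 = 1833 J
n(NH₄Cl) = 6.02 / 53.49 = 0.1125 mol
Temperature fell, so q_rxn = +|q_surr| = 1.833 kJ
ΔH = q_rxn / n = 16.29 kJ/mol

ΔH = 16.3 kJ/mol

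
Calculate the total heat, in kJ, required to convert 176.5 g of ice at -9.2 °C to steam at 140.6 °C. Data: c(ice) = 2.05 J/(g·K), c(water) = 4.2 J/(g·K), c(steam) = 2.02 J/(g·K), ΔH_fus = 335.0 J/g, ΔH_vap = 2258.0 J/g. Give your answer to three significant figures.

q = 550 kJ

q1 (heat ice -9.2→0.0 °C): 176.5 × 2.05 × 9.2 = 3329 J
q2 (melt at 0 °C): 176.5 × 335.0 = 59128 J
q3 (heat water 0.0→100.0 °C): 176.5 × 4.2 × 100.0 = 74130 J
q4 (vaporize at 100 °C): 176.5 × 2258.0 = 398537 J
q5 (heat steam 100.0→140.6 °C): 176.5 × 2.02 × 40.6 = 14475 J
Total: 3329 + 59128 + 74130 + 398537 + 14475 = 549599 J = 550 kJ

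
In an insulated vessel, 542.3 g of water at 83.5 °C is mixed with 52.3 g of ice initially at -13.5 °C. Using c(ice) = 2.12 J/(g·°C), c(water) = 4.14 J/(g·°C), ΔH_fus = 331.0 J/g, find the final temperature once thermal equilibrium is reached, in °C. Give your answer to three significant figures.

Heat to bring ice to 0 °C and melt it: q₁ = 52.3×2.12×13.5 + 52.3×331.0 = 18808 J
Heat the water can supply cooling to 0 °C: 542.3×4.14×83.5 = 187468 J > q₁, so all ice melts.
Energy balance: 542.3×4.14×(83.5 − T) = 18808 + 52.3×4.14×(T − 0)
2245.122(83.5 − T) = 18808 + 216.522 T
187468 − 18808 = 2461.644 T
T = 168660 / 2461.644 = 68.52 °C

T_f = 68.5 °C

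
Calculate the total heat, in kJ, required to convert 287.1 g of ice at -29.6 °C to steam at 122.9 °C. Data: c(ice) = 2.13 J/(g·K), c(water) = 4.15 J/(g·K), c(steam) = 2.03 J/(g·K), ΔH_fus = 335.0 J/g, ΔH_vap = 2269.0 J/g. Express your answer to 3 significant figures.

q = 898 kJ

q1 (heat ice -29.6→0.0 °C): 287.1 × 2.13 × 29.6 = 18101 J
q2 (melt at 0 °C): 287.1 × 335.0 = 96179 J
q3 (heat water 0.0→100.0 °C): 287.1 × 4.15 × 100.0 = 119147 J
q4 (vaporize at 100 °C): 287.1 × 2269.0 = 651430 J
q5 (heat steam 100.0→122.9 °C): 287.1 × 2.03 × 22.9 = 13346 J
Total: 18101 + 96179 + 119147 + 651430 + 13346 = 898203 J = 898 kJ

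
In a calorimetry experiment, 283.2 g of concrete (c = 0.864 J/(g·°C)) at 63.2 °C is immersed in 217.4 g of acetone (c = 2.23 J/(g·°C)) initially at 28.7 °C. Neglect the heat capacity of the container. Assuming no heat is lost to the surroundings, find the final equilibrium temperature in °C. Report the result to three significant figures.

T_f = 40.3 °C

Heat lost by concrete = heat gained by acetone.
(283.2)(0.864)(63.2 − T) = (217.4)(2.23)(T − 28.7)
244.6848 (63.2 − T) = 484.802 (T − 28.7)
15464 − 244.6848 T = 484.802 T − 13914
29378 = 729.4868 T
T = 40.27 °C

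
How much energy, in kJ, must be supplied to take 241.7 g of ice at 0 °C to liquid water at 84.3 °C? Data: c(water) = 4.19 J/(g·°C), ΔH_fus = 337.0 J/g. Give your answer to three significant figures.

q1 (melt at 0 °C): 241.7 × 337.0 = 81453 J
q2 (heat water 0.0→84.3 °C): 241.7 × 4.19 × 84.3 = 85373 J
Total: 81453 + 85373 = 166826 J = 167 kJ

q = 167 kJ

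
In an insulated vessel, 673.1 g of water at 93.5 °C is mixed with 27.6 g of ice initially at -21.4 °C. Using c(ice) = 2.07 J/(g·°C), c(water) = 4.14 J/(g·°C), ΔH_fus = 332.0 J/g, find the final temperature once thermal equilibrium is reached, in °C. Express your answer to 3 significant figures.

Heat to bring ice to 0 °C and melt it: q₁ = 27.6×2.07×21.4 + 27.6×332.0 = 10386 J
Heat the water can supply cooling to 0 °C: 673.1×4.14×93.5 = 260550 J > q₁, so all ice melts.
Energy balance: 673.1×4.14×(93.5 − T) = 10386 + 27.6×4.14×(T − 0)
2786.634(93.5 − T) = 10386 + 114.264 T
260550 − 10386 = 2900.898 T
T = 250164 / 2900.898 = 86.24 °C

T_f = 86.2 °C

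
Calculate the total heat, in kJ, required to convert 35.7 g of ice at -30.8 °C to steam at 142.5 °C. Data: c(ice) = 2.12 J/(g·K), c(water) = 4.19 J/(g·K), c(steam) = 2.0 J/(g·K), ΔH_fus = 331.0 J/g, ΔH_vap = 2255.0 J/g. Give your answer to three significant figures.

q = 113 kJ

q1 (heat ice -30.8→0.0 °C): 35.7 × 2.12 × 30.8 = 2331 J
q2 (melt at 0 °C): 35.7 × 331.0 = 11817 J
q3 (heat water 0.0→100.0 °C): 35.7 × 4.19 × 100.0 = 14958 J
q4 (vaporize at 100 °C): 35.7 × 2255.0 = 80504 J
q5 (heat steam 100.0→142.5 °C): 35.7 × 2.0 × 42.5 = 3035 J
Total: 2331 + 11817 + 14958 + 80504 + 3035 = 112645 J = 113 kJ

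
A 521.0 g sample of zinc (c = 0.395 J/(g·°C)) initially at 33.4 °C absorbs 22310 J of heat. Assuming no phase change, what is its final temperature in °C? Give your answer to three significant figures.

T_f = 142 °C

ΔT = q / (m c) = 22310 / (521.0 × 0.395) = 108.4 °C
T_f = 33.4 + 108.4 = 141.8 °C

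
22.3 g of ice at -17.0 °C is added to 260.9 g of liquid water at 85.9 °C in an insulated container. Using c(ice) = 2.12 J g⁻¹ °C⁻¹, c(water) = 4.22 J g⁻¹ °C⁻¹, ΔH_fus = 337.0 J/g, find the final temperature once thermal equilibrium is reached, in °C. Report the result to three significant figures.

Heat to bring ice to 0 °C and melt it: q₁ = 22.3×2.12×17.0 + 22.3×337.0 = 8318.8 J
Heat the water can supply cooling to 0 °C: 260.9×4.22×85.9 = 94575.7 J > q₁, so all ice melts.
Energy balance: 260.9×4.22×(85.9 − T) = 8318.8 + 22.3×4.22×(T − 0)
1100.998(85.9 − T) = 8318.8 + 94.106 T
94575.7 − 8318.8 = 1195.104 T
T = 86256.9 / 1195.104 = 72.18 °C

T_f = 72.2 °C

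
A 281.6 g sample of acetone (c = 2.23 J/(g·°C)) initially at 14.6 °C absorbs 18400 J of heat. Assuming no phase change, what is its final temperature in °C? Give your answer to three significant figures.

T_f = 43.9 °C

ΔT = q / (m c) = 18400 / (281.6 × 2.23) = 29.30 °C
T_f = 14.6 + 29.30 = 43.90 °C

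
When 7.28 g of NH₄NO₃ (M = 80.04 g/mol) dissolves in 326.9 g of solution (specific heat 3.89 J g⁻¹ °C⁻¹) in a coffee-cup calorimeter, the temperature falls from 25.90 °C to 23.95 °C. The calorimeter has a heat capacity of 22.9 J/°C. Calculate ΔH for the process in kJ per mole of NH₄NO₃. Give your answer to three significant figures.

|ΔT| = |23.95 − 25.90| = 1.95 °C
|q_surr| = (326.9 × 3.89 + 22.9) × 1.95 = 1294.541 × 1.95 = 2524 J
n(NH₄NO₃) = 7.28 / 80.04 = 0.09095 mol
Temperature fell, so q_rxn = +|q_surr| = 2.524 kJ
ΔH = q_rxn / n = 27.75 kJ/mol

ΔH = 27.8 kJ/mol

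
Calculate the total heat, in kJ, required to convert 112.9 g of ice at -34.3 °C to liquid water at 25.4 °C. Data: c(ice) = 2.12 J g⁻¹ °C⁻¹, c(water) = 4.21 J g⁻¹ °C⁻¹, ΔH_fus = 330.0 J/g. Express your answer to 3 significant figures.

q1 (heat ice -34.3→0.0 °C): 112.9 × 2.12 × 34.3 = 8210 J
q2 (melt at 0 °C): 112.9 × 330.0 = 37257 J
q3 (heat water 0.0→25.4 °C): 112.9 × 4.21 × 25.4 = 12073 J
Total: 8210 + 37257 + 12073 = 57540 J = 57.5 kJ

q = 57.5 kJ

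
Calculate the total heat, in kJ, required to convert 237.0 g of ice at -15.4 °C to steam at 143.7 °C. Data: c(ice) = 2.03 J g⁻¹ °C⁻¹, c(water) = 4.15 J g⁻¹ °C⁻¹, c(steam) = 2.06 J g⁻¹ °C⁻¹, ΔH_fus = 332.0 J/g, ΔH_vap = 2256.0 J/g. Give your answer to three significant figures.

q1 (heat ice -15.4→0.0 °C): 237.0 × 2.03 × 15.4 = 7409 J
q2 (melt at 0 °C): 237.0 × 332.0 = 78684 J
q3 (heat water 0.0→100.0 °C): 237.0 × 4.15 × 100.0 = 98355 J
q4 (vaporize at 100 °C): 237.0 × 2256.0 = 534672 J
q5 (heat steam 100.0→143.7 °C): 237.0 × 2.06 × 43.7 = 21335 J
Total: 7409 + 78684 + 98355 + 534672 + 21335 = 740455 J = 740 kJ

q = 740 kJ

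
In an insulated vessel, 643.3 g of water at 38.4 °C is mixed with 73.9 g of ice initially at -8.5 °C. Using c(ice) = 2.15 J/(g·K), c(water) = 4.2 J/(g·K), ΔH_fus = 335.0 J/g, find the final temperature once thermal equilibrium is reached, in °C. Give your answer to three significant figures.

Heat to bring ice to 0 °C and melt it: q₁ = 73.9×2.15×8.5 + 73.9×335.0 = 26107 J
Heat the water can supply cooling to 0 °C: 643.3×4.2×38.4 = 103751 J > q₁, so all ice melts.
Energy balance: 643.3×4.2×(38.4 − T) = 26107 + 73.9×4.2×(T − 0)
2701.86(38.4 − T) = 26107 + 310.38 T
103751 − 26107 = 3012.24 T
T = 77644 / 3012.24 = 25.78 °C

T_f = 25.8 °C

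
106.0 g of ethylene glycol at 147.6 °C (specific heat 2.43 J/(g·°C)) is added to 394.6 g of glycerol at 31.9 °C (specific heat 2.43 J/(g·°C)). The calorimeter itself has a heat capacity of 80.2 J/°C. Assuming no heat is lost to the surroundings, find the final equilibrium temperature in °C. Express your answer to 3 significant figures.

T_f = 54.9 °C

Heat lost by ethylene glycol = heat gained by glycerol + calorimeter.
(106.0)(2.43)(147.6 − T) = [(394.6)(2.43) + 80.2](T − 31.9)
257.58 (147.6 − T) = 1039.078 (T − 31.9)
38019 − 257.58 T = 1039.078 T − 33147
71166 = 1296.658 T
T = 54.88 °C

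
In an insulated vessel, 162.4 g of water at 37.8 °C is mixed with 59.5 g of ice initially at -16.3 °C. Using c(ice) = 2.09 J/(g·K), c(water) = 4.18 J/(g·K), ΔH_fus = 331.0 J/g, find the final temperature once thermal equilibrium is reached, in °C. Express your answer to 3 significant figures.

Heat to bring ice to 0 °C and melt it: q₁ = 59.5×2.09×16.3 + 59.5×331.0 = 21721 J
Heat the water can supply cooling to 0 °C: 162.4×4.18×37.8 = 25659.8 J > q₁, so all ice melts.
Energy balance: 162.4×4.18×(37.8 − T) = 21721 + 59.5×4.18×(T − 0)
678.832(37.8 − T) = 21721 + 248.71 T
25659.8 − 21721 = 927.542 T
T = 3938.8 / 927.542 = 4.246 °C

T_f = 4.25 °C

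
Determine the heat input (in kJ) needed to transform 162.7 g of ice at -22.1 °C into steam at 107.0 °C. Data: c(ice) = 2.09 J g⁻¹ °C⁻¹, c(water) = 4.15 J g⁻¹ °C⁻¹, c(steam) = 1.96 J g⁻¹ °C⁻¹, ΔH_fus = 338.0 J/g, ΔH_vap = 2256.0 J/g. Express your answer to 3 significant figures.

q = 499 kJ

q1 (heat ice -22.1→0.0 °C): 162.7 × 2.09 × 22.1 = 7515 J
q2 (melt at 0 °C): 162.7 × 338.0 = 54993 J
q3 (heat water 0.0→100.0 °C): 162.7 × 4.15 × 100.0 = 67521 J
q4 (vaporize at 100 °C): 162.7 × 2256.0 = 367051 J
q5 (heat steam 100.0→107.0 °C): 162.7 × 1.96 × 7.0 = 2232 J
Total: 7515 + 54993 + 67521 + 367051 + 2232 = 499312 J = 499 kJ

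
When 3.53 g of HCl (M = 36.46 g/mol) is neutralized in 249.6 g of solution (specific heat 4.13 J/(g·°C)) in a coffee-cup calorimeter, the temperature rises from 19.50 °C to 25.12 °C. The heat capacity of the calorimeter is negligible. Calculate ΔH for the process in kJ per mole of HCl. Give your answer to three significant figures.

ΔH = -59.8 kJ/mol

|ΔT| = |25.12 − 19.50| = 5.62 °C
|q_surr| = (249.6 × 4.13) × 5.62 = 1030.848 × 5.62 = 5793 J
n(HCl) = 3.53 / 36.46 = 0.09682 mol
Temperature rose, so q_rxn = −|q_surr| = -5.793 kJ
ΔH = q_rxn / n = -59.83 kJ/mol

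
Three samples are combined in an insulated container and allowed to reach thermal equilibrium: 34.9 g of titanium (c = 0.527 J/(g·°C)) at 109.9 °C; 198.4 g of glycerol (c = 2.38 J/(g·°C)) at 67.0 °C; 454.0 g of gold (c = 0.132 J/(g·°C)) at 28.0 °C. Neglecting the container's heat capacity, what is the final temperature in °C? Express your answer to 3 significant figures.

Σ mᵢcᵢ(T − Tᵢ) = 0  ⇒  T = Σ mᵢcᵢTᵢ / Σ mᵢcᵢ
Σ mᵢcᵢ = 34.9×0.527 + 198.4×2.38 + 454.0×0.132 = 550.5123
Σ mᵢcᵢTᵢ = 18.3923×109.9 + 472.192×67.0 + 59.928×28.0 = 35336
T = 35336 / 550.5123 = 64.19 °C

T_f = 64.2 °C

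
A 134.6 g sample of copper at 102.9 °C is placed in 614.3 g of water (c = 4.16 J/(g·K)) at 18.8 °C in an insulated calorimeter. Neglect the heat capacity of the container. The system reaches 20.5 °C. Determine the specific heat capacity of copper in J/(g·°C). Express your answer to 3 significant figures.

q_gained = (614.3 × 4.16) × (20.5 − 18.8) = 4344 J
q_lost = 134.6 × c × (102.9 − 20.5) = 11091.04 c
Set equal: c = 4344 / 11091.04 = 0.392 J/(g·°C)

c = 0.392 J/(g·°C)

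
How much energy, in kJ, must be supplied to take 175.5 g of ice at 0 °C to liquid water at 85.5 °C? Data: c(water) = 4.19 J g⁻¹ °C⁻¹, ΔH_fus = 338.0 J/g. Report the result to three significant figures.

q = 122 kJ

q1 (melt at 0 °C): 175.5 × 338.0 = 59319 J
q2 (heat water 0.0→85.5 °C): 175.5 × 4.19 × 85.5 = 62872 J
Total: 59319 + 62872 = 122191 J = 122 kJ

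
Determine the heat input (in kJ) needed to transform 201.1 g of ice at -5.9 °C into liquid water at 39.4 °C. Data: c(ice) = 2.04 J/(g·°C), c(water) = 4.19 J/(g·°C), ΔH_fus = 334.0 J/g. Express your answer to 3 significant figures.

q1 (heat ice -5.9→0.0 °C): 201.1 × 2.04 × 5.9 = 2420 J
q2 (melt at 0 °C): 201.1 × 334.0 = 67167 J
q3 (heat water 0.0→39.4 °C): 201.1 × 4.19 × 39.4 = 33199 J
Total: 2420 + 67167 + 33199 = 102786 J = 103 kJ

q = 103 kJ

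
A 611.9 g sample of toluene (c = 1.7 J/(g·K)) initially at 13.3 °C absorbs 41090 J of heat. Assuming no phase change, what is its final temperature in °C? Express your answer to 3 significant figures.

T_f = 52.8 °C

ΔT = q / (m c) = 41090 / (611.9 × 1.7) = 39.50 °C
T_f = 13.3 + 39.50 = 52.80 °C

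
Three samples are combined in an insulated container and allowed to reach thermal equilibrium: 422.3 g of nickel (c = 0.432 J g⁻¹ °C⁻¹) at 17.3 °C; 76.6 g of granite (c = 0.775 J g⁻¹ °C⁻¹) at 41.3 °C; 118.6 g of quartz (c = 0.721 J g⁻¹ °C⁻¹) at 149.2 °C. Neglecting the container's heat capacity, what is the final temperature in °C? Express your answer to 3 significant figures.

T_f = 56.1 °C

Σ mᵢcᵢ(T − Tᵢ) = 0  ⇒  T = Σ mᵢcᵢTᵢ / Σ mᵢcᵢ
Σ mᵢcᵢ = 422.3×0.432 + 76.6×0.775 + 118.6×0.721 = 327.3092
Σ mᵢcᵢTᵢ = 182.4336×17.3 + 59.365×41.3 + 85.5106×149.2 = 18366
T = 18366 / 327.3092 = 56.11 °C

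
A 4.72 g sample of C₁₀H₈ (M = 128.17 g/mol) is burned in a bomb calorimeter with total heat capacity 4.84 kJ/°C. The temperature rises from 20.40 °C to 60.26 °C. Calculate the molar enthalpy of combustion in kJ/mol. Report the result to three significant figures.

ΔH = -5240 kJ/mol

ΔT = 60.26 − 20.40 = 39.86 °C
q_cal = C_cal × ΔT = 4.84 × 39.86 = 192.9224 kJ
n = 4.72 / 128.17 = 0.03683 mol
q_rxn = −q_cal = -192.9224 kJ
ΔH = -192.9224 / 0.03683 = -5238 kJ/mol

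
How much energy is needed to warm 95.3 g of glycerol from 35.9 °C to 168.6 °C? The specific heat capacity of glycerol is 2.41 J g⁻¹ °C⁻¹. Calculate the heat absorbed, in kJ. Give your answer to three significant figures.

q = 30.5 kJ

q = m c ΔT = 95.3 × 2.41 × (168.6 − 35.9)
q = 95.3 × 2.41 × 132.7 = 30480 J = 30.5 kJ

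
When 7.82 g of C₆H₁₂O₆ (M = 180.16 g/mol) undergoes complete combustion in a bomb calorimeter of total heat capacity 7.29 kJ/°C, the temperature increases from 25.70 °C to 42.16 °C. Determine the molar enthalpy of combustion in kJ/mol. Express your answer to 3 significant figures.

ΔT = 42.16 − 25.70 = 16.46 °C
q_cal = C_cal × ΔT = 7.29 × 16.46 = 119.9934 kJ
n = 7.82 / 180.16 = 0.04341 mol
q_rxn = −q_cal = -119.9934 kJ
ΔH = -119.9934 / 0.04341 = -2764 kJ/mol

ΔH = -2760 kJ/mol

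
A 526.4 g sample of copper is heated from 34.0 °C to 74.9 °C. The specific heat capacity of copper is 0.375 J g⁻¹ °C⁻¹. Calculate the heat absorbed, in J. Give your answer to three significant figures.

q = m c ΔT = 526.4 × 0.375 × (74.9 − 34.0)
q = 526.4 × 0.375 × 40.9 = 8074 J

q = 8070 J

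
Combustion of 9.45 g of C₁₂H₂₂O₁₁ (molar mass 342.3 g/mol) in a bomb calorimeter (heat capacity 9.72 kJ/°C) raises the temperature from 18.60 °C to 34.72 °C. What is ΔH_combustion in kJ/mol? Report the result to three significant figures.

ΔT = 34.72 − 18.60 = 16.12 °C
q_cal = C_cal × ΔT = 9.72 × 16.12 = 156.6864 kJ
n = 9.45 / 342.3 = 0.027607 mol
q_rxn = −q_cal = -156.6864 kJ
ΔH = -156.6864 / 0.027607 = -5676 kJ/mol

ΔH = -5680 kJ/mol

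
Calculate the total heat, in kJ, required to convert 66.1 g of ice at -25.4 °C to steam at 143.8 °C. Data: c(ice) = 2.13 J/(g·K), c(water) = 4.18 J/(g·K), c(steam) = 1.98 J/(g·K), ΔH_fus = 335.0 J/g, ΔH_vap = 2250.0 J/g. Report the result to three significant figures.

q1 (heat ice -25.4→0.0 °C): 66.1 × 2.13 × 25.4 = 3576 J
q2 (melt at 0 °C): 66.1 × 335.0 = 22144 J
q3 (heat water 0.0→100.0 °C): 66.1 × 4.18 × 100.0 = 27630 J
q4 (vaporize at 100 °C): 66.1 × 2250.0 = 148725 J
q5 (heat steam 100.0→143.8 °C): 66.1 × 1.98 × 43.8 = 5732 J
Total: 3576 + 22144 + 27630 + 148725 + 5732 = 207807 J = 208 kJ

q = 208 kJ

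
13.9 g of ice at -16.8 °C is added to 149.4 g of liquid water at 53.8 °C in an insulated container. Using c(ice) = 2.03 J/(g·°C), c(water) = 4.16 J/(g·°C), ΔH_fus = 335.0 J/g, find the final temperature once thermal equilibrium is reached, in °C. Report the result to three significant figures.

Heat to bring ice to 0 °C and melt it: q₁ = 13.9×2.03×16.8 + 13.9×335.0 = 5130.5 J
Heat the water can supply cooling to 0 °C: 149.4×4.16×53.8 = 33436.9 J > q₁, so all ice melts.
Energy balance: 149.4×4.16×(53.8 − T) = 5130.5 + 13.9×4.16×(T − 0)
621.504(53.8 − T) = 5130.5 + 57.824 T
33436.9 − 5130.5 = 679.328 T
T = 28306.4 / 679.328 = 41.67 °C

T_f = 41.7 °C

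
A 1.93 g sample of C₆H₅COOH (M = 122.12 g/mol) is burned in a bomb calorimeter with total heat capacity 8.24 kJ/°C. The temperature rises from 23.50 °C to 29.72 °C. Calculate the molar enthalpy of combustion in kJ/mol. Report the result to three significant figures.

ΔT = 29.72 − 23.50 = 6.22 °C
q_cal = C_cal × ΔT = 8.24 × 6.22 = 51.2528 kJ
n = 1.93 / 122.12 = 0.01580 mol
q_rxn = −q_cal = -51.2528 kJ
ΔH = -51.2528 / 0.01580 = -3244 kJ/mol

ΔH = -3240 kJ/mol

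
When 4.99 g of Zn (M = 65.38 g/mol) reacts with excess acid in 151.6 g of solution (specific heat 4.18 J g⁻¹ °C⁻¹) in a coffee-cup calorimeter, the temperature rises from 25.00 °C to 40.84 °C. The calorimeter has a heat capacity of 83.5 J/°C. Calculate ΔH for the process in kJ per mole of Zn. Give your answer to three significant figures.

|ΔT| = |40.84 − 25.00| = 15.84 °C
|q_surr| = (151.6 × 4.18 + 83.5) × 15.84 = 717.188 × 15.84 = 11360 J
n(Zn) = 4.99 / 65.38 = 0.07632 mol
Temperature rose, so q_rxn = −|q_surr| = -11.36 kJ
ΔH = q_rxn / n = -148.8 kJ/mol

ΔH = -149 kJ/mol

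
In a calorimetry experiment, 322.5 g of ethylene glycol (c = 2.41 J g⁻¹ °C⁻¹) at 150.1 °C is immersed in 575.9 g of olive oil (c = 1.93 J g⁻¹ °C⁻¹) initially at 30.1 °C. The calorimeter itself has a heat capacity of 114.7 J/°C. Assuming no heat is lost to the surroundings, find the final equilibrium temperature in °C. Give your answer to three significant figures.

Heat lost by ethylene glycol = heat gained by olive oil + calorimeter.
(322.5)(2.41)(150.1 − T) = [(575.9)(1.93) + 114.7](T − 30.1)
777.225 (150.1 − T) = 1226.187 (T − 30.1)
116660 − 777.225 T = 1226.187 T − 36908
153568 = 2003.412 T
T = 76.65 °C

T_f = 76.7 °C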